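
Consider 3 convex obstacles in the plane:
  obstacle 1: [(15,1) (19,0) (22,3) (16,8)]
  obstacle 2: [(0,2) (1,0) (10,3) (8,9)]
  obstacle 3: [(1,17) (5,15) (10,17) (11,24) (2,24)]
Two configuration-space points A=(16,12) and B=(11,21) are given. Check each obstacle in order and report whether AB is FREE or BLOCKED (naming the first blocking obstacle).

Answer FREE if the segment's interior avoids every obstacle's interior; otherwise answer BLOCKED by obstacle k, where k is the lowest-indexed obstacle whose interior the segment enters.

FREE

Obstacle 1 [(15,1) (19,0) (22,3) (16,8)]:
  edge (15,1)–(19,0): clear
  edge (19,0)–(22,3): clear
  edge (22,3)–(16,8): clear
  edge (16,8)–(15,1): clear
  midpoint (27/2,33/2) outside
  → clear
Obstacle 2 [(0,2) (1,0) (10,3) (8,9)]:
  edge (0,2)–(1,0): clear
  edge (1,0)–(10,3): clear
  edge (10,3)–(8,9): clear
  edge (8,9)–(0,2): clear
  midpoint (27/2,33/2) outside
  → clear
Obstacle 3 [(1,17) (5,15) (10,17) (11,24) (2,24)]:
  edge (1,17)–(5,15): clear
  edge (5,15)–(10,17): clear
  edge (10,17)–(11,24): clear
  edge (11,24)–(2,24): clear
  edge (2,24)–(1,17): clear
  midpoint (27/2,33/2) outside
  → clear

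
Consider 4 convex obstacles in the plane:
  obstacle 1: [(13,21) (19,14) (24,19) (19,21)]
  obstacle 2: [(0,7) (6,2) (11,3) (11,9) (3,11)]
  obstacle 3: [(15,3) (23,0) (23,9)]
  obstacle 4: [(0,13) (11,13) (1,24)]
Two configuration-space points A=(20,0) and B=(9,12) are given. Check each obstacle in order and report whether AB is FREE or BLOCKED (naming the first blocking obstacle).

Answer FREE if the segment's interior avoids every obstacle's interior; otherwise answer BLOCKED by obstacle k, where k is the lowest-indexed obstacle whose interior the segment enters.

BLOCKED by obstacle 3

Obstacle 1 [(13,21) (19,14) (24,19) (19,21)]:
  edge (13,21)–(19,14): clear
  edge (19,14)–(24,19): clear
  edge (24,19)–(19,21): clear
  edge (19,21)–(13,21): clear
  midpoint (29/2,6) outside
  → clear
Obstacle 2 [(0,7) (6,2) (11,3) (11,9) (3,11)]:
  edge (0,7)–(6,2): clear
  edge (6,2)–(11,3): clear
  edge (11,3)–(11,9): clear
  edge (11,9)–(3,11): clear
  edge (3,11)–(0,7): clear
  midpoint (29/2,6) outside
  → clear
Obstacle 3 [(15,3) (23,0) (23,9)]:
  edge (15,3)–(23,0): crosses AB
  edge (23,0)–(23,9): clear
  edge (23,9)–(15,3): crosses AB
  → BLOCKED
Obstacle 4 [(0,13) (11,13) (1,24)]:
  edge (0,13)–(11,13): clear
  edge (11,13)–(1,24): clear
  edge (1,24)–(0,13): clear
  midpoint (29/2,6) outside
  → clear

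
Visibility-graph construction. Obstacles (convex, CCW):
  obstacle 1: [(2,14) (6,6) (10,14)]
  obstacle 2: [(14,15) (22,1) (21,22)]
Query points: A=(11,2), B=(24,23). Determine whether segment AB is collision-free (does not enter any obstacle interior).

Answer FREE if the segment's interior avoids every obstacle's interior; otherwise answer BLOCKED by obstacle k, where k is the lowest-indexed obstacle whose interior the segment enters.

Obstacle 1 [(2,14) (6,6) (10,14)]:
  edge (2,14)–(6,6): clear
  edge (6,6)–(10,14): clear
  edge (10,14)–(2,14): clear
  midpoint (35/2,25/2) outside
  → clear
Obstacle 2 [(14,15) (22,1) (21,22)]:
  edge (14,15)–(22,1): crosses AB
  edge (22,1)–(21,22): crosses AB
  edge (21,22)–(14,15): clear
  → BLOCKED

BLOCKED by obstacle 2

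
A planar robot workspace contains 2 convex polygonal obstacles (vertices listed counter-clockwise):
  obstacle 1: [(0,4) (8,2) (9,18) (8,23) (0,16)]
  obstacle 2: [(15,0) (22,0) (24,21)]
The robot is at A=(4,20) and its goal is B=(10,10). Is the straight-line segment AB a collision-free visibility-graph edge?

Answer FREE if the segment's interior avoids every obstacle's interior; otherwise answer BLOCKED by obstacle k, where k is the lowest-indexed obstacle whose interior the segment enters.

Obstacle 1 [(0,4) (8,2) (9,18) (8,23) (0,16)]:
  edge (0,4)–(8,2): clear
  edge (8,2)–(9,18): crosses AB
  edge (9,18)–(8,23): clear
  edge (8,23)–(0,16): crosses AB
  edge (0,16)–(0,4): clear
  → BLOCKED
Obstacle 2 [(15,0) (22,0) (24,21)]:
  edge (15,0)–(22,0): clear
  edge (22,0)–(24,21): clear
  edge (24,21)–(15,0): clear
  midpoint (7,15) outside
  → clear

BLOCKED by obstacle 1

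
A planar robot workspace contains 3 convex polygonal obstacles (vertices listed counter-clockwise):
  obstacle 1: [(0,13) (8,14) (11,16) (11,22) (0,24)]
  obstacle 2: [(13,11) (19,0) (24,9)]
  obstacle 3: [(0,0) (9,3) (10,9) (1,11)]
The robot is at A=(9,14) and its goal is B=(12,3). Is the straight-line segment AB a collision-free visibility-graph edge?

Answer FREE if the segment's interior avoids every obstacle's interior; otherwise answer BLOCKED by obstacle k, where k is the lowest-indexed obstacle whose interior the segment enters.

Obstacle 1 [(0,13) (8,14) (11,16) (11,22) (0,24)]:
  edge (0,13)–(8,14): clear
  edge (8,14)–(11,16): clear
  edge (11,16)–(11,22): clear
  edge (11,22)–(0,24): clear
  edge (0,24)–(0,13): clear
  midpoint (21/2,17/2) outside
  → clear
Obstacle 2 [(13,11) (19,0) (24,9)]:
  edge (13,11)–(19,0): clear
  edge (19,0)–(24,9): clear
  edge (24,9)–(13,11): clear
  midpoint (21/2,17/2) outside
  → clear
Obstacle 3 [(0,0) (9,3) (10,9) (1,11)]:
  edge (0,0)–(9,3): clear
  edge (9,3)–(10,9): clear
  edge (10,9)–(1,11): clear
  edge (1,11)–(0,0): clear
  midpoint (21/2,17/2) outside
  → clear

FREE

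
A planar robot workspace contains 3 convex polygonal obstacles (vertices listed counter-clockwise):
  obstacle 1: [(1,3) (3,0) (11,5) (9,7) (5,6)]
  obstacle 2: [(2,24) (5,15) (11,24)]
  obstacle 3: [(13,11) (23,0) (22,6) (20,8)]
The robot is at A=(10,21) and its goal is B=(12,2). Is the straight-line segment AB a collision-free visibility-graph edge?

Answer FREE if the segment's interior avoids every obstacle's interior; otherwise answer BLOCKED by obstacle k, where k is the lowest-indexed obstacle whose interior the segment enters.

FREE

Obstacle 1 [(1,3) (3,0) (11,5) (9,7) (5,6)]:
  edge (1,3)–(3,0): clear
  edge (3,0)–(11,5): clear
  edge (11,5)–(9,7): clear
  edge (9,7)–(5,6): clear
  edge (5,6)–(1,3): clear
  midpoint (11,23/2) outside
  → clear
Obstacle 2 [(2,24) (5,15) (11,24)]:
  edge (2,24)–(5,15): clear
  edge (5,15)–(11,24): clear
  edge (11,24)–(2,24): clear
  midpoint (11,23/2) outside
  → clear
Obstacle 3 [(13,11) (23,0) (22,6) (20,8)]:
  edge (13,11)–(23,0): clear
  edge (23,0)–(22,6): clear
  edge (22,6)–(20,8): clear
  edge (20,8)–(13,11): clear
  midpoint (11,23/2) outside
  → clear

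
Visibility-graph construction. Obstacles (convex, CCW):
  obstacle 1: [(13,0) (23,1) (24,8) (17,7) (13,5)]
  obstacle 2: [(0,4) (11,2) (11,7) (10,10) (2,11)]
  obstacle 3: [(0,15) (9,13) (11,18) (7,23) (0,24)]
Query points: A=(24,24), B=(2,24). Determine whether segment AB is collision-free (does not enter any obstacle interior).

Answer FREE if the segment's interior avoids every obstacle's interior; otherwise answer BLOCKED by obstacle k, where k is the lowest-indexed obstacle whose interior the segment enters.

FREE

Obstacle 1 [(13,0) (23,1) (24,8) (17,7) (13,5)]:
  edge (13,0)–(23,1): clear
  edge (23,1)–(24,8): clear
  edge (24,8)–(17,7): clear
  edge (17,7)–(13,5): clear
  edge (13,5)–(13,0): clear
  midpoint (13,24) outside
  → clear
Obstacle 2 [(0,4) (11,2) (11,7) (10,10) (2,11)]:
  edge (0,4)–(11,2): clear
  edge (11,2)–(11,7): clear
  edge (11,7)–(10,10): clear
  edge (10,10)–(2,11): clear
  edge (2,11)–(0,4): clear
  midpoint (13,24) outside
  → clear
Obstacle 3 [(0,15) (9,13) (11,18) (7,23) (0,24)]:
  edge (0,15)–(9,13): clear
  edge (9,13)–(11,18): clear
  edge (11,18)–(7,23): clear
  edge (7,23)–(0,24): clear
  edge (0,24)–(0,15): clear
  midpoint (13,24) outside
  → clear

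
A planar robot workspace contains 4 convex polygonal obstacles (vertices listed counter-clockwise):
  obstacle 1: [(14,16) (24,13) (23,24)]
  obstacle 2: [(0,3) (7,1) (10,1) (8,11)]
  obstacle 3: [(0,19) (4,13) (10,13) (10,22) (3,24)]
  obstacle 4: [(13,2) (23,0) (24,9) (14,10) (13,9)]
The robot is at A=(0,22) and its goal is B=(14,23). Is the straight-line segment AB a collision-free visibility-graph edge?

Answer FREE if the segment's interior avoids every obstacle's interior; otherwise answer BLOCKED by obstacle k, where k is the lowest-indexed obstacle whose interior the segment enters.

Obstacle 1 [(14,16) (24,13) (23,24)]:
  edge (14,16)–(24,13): clear
  edge (24,13)–(23,24): clear
  edge (23,24)–(14,16): clear
  midpoint (7,45/2) outside
  → clear
Obstacle 2 [(0,3) (7,1) (10,1) (8,11)]:
  edge (0,3)–(7,1): clear
  edge (7,1)–(10,1): clear
  edge (10,1)–(8,11): clear
  edge (8,11)–(0,3): clear
  midpoint (7,45/2) outside
  → clear
Obstacle 3 [(0,19) (4,13) (10,13) (10,22) (3,24)]:
  edge (0,19)–(4,13): clear
  edge (4,13)–(10,13): clear
  edge (10,13)–(10,22): clear
  edge (10,22)–(3,24): crosses AB
  edge (3,24)–(0,19): crosses AB
  → BLOCKED
Obstacle 4 [(13,2) (23,0) (24,9) (14,10) (13,9)]:
  edge (13,2)–(23,0): clear
  edge (23,0)–(24,9): clear
  edge (24,9)–(14,10): clear
  edge (14,10)–(13,9): clear
  edge (13,9)–(13,2): clear
  midpoint (7,45/2) outside
  → clear

BLOCKED by obstacle 3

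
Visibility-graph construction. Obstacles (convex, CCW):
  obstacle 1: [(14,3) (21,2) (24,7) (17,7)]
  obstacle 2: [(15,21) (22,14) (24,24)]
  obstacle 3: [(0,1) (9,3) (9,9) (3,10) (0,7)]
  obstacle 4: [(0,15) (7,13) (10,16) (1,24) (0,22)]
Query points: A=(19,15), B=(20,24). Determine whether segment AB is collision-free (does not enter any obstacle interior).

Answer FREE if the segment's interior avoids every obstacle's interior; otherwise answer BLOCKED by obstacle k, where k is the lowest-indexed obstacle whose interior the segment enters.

BLOCKED by obstacle 2

Obstacle 1 [(14,3) (21,2) (24,7) (17,7)]:
  edge (14,3)–(21,2): clear
  edge (21,2)–(24,7): clear
  edge (24,7)–(17,7): clear
  edge (17,7)–(14,3): clear
  midpoint (39/2,39/2) outside
  → clear
Obstacle 2 [(15,21) (22,14) (24,24)]:
  edge (15,21)–(22,14): crosses AB
  edge (22,14)–(24,24): clear
  edge (24,24)–(15,21): crosses AB
  → BLOCKED
Obstacle 3 [(0,1) (9,3) (9,9) (3,10) (0,7)]:
  edge (0,1)–(9,3): clear
  edge (9,3)–(9,9): clear
  edge (9,9)–(3,10): clear
  edge (3,10)–(0,7): clear
  edge (0,7)–(0,1): clear
  midpoint (39/2,39/2) outside
  → clear
Obstacle 4 [(0,15) (7,13) (10,16) (1,24) (0,22)]:
  edge (0,15)–(7,13): clear
  edge (7,13)–(10,16): clear
  edge (10,16)–(1,24): clear
  edge (1,24)–(0,22): clear
  edge (0,22)–(0,15): clear
  midpoint (39/2,39/2) outside
  → clear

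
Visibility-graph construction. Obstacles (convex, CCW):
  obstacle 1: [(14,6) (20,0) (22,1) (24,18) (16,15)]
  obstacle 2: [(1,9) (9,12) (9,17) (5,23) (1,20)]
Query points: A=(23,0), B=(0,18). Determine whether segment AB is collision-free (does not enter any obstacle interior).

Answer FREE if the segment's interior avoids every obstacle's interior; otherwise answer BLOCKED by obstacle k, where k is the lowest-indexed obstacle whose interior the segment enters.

BLOCKED by obstacle 1

Obstacle 1 [(14,6) (20,0) (22,1) (24,18) (16,15)]:
  edge (14,6)–(20,0): clear
  edge (20,0)–(22,1): crosses AB
  edge (22,1)–(24,18): clear
  edge (24,18)–(16,15): clear
  edge (16,15)–(14,6): crosses AB
  → BLOCKED
Obstacle 2 [(1,9) (9,12) (9,17) (5,23) (1,20)]:
  edge (1,9)–(9,12): crosses AB
  edge (9,12)–(9,17): clear
  edge (9,17)–(5,23): clear
  edge (5,23)–(1,20): clear
  edge (1,20)–(1,9): crosses AB
  → BLOCKED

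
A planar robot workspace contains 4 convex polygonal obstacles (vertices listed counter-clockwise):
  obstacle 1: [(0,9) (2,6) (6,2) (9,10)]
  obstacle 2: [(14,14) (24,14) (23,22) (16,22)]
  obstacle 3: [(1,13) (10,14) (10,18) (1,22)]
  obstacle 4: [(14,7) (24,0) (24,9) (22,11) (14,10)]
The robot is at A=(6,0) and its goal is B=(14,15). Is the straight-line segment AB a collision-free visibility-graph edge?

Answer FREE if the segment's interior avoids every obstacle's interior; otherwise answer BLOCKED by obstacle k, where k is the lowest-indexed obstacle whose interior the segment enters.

Obstacle 1 [(0,9) (2,6) (6,2) (9,10)]:
  edge (0,9)–(2,6): clear
  edge (2,6)–(6,2): clear
  edge (6,2)–(9,10): clear
  edge (9,10)–(0,9): clear
  midpoint (10,15/2) outside
  → clear
Obstacle 2 [(14,14) (24,14) (23,22) (16,22)]:
  edge (14,14)–(24,14): clear
  edge (24,14)–(23,22): clear
  edge (23,22)–(16,22): clear
  edge (16,22)–(14,14): clear
  midpoint (10,15/2) outside
  → clear
Obstacle 3 [(1,13) (10,14) (10,18) (1,22)]:
  edge (1,13)–(10,14): clear
  edge (10,14)–(10,18): clear
  edge (10,18)–(1,22): clear
  edge (1,22)–(1,13): clear
  midpoint (10,15/2) outside
  → clear
Obstacle 4 [(14,7) (24,0) (24,9) (22,11) (14,10)]:
  edge (14,7)–(24,0): clear
  edge (24,0)–(24,9): clear
  edge (24,9)–(22,11): clear
  edge (22,11)–(14,10): clear
  edge (14,10)–(14,7): clear
  midpoint (10,15/2) outside
  → clear

FREE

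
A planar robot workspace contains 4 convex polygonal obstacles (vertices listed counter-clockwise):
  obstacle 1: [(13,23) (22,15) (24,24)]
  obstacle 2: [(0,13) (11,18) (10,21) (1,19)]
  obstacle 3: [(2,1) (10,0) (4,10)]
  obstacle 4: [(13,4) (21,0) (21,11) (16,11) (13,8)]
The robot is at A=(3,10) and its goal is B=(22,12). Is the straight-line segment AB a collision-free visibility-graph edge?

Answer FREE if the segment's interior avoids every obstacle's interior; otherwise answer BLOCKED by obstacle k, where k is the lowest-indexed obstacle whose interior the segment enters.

Obstacle 1 [(13,23) (22,15) (24,24)]:
  edge (13,23)–(22,15): clear
  edge (22,15)–(24,24): clear
  edge (24,24)–(13,23): clear
  midpoint (25/2,11) outside
  → clear
Obstacle 2 [(0,13) (11,18) (10,21) (1,19)]:
  edge (0,13)–(11,18): clear
  edge (11,18)–(10,21): clear
  edge (10,21)–(1,19): clear
  edge (1,19)–(0,13): clear
  midpoint (25/2,11) outside
  → clear
Obstacle 3 [(2,1) (10,0) (4,10)]:
  edge (2,1)–(10,0): clear
  edge (10,0)–(4,10): clear
  edge (4,10)–(2,1): clear
  midpoint (25/2,11) outside
  → clear
Obstacle 4 [(13,4) (21,0) (21,11) (16,11) (13,8)]:
  edge (13,4)–(21,0): clear
  edge (21,0)–(21,11): clear
  edge (21,11)–(16,11): clear
  edge (16,11)–(13,8): clear
  edge (13,8)–(13,4): clear
  midpoint (25/2,11) outside
  → clear

FREE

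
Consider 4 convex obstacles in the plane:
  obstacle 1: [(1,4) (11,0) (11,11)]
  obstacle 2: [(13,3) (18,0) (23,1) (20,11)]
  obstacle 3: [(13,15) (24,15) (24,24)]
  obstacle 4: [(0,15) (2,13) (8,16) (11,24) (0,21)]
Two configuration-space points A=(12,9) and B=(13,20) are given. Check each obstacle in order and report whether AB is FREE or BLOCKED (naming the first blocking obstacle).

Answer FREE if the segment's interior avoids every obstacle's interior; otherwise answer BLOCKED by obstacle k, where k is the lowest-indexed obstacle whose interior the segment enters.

Obstacle 1 [(1,4) (11,0) (11,11)]:
  edge (1,4)–(11,0): clear
  edge (11,0)–(11,11): clear
  edge (11,11)–(1,4): clear
  midpoint (25/2,29/2) outside
  → clear
Obstacle 2 [(13,3) (18,0) (23,1) (20,11)]:
  edge (13,3)–(18,0): clear
  edge (18,0)–(23,1): clear
  edge (23,1)–(20,11): clear
  edge (20,11)–(13,3): clear
  midpoint (25/2,29/2) outside
  → clear
Obstacle 3 [(13,15) (24,15) (24,24)]:
  edge (13,15)–(24,15): clear
  edge (24,15)–(24,24): clear
  edge (24,24)–(13,15): clear
  midpoint (25/2,29/2) outside
  → clear
Obstacle 4 [(0,15) (2,13) (8,16) (11,24) (0,21)]:
  edge (0,15)–(2,13): clear
  edge (2,13)–(8,16): clear
  edge (8,16)–(11,24): clear
  edge (11,24)–(0,21): clear
  edge (0,21)–(0,15): clear
  midpoint (25/2,29/2) outside
  → clear

FREE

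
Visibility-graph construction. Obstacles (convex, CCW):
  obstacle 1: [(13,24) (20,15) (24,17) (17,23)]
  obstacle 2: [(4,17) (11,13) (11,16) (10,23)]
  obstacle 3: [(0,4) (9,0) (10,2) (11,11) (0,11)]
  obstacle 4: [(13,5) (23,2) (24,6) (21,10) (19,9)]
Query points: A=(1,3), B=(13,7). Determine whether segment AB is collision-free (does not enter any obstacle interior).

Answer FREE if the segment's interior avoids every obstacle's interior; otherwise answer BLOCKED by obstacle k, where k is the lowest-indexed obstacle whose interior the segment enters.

BLOCKED by obstacle 3

Obstacle 1 [(13,24) (20,15) (24,17) (17,23)]:
  edge (13,24)–(20,15): clear
  edge (20,15)–(24,17): clear
  edge (24,17)–(17,23): clear
  edge (17,23)–(13,24): clear
  midpoint (7,5) outside
  → clear
Obstacle 2 [(4,17) (11,13) (11,16) (10,23)]:
  edge (4,17)–(11,13): clear
  edge (11,13)–(11,16): clear
  edge (11,16)–(10,23): clear
  edge (10,23)–(4,17): clear
  midpoint (7,5) outside
  → clear
Obstacle 3 [(0,4) (9,0) (10,2) (11,11) (0,11)]:
  edge (0,4)–(9,0): crosses AB
  edge (9,0)–(10,2): clear
  edge (10,2)–(11,11): crosses AB
  edge (11,11)–(0,11): clear
  edge (0,11)–(0,4): clear
  → BLOCKED
Obstacle 4 [(13,5) (23,2) (24,6) (21,10) (19,9)]:
  edge (13,5)–(23,2): clear
  edge (23,2)–(24,6): clear
  edge (24,6)–(21,10): clear
  edge (21,10)–(19,9): clear
  edge (19,9)–(13,5): clear
  midpoint (7,5) outside
  → clear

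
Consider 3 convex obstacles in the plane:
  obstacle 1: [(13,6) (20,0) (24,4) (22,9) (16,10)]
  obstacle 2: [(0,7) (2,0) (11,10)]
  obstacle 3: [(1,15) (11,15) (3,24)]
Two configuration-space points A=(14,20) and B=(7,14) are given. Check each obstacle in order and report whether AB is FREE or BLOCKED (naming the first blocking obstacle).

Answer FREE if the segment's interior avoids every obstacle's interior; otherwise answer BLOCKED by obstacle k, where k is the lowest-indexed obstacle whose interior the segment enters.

BLOCKED by obstacle 3

Obstacle 1 [(13,6) (20,0) (24,4) (22,9) (16,10)]:
  edge (13,6)–(20,0): clear
  edge (20,0)–(24,4): clear
  edge (24,4)–(22,9): clear
  edge (22,9)–(16,10): clear
  edge (16,10)–(13,6): clear
  midpoint (21/2,17) outside
  → clear
Obstacle 2 [(0,7) (2,0) (11,10)]:
  edge (0,7)–(2,0): clear
  edge (2,0)–(11,10): clear
  edge (11,10)–(0,7): clear
  midpoint (21/2,17) outside
  → clear
Obstacle 3 [(1,15) (11,15) (3,24)]:
  edge (1,15)–(11,15): crosses AB
  edge (11,15)–(3,24): crosses AB
  edge (3,24)–(1,15): clear
  → BLOCKED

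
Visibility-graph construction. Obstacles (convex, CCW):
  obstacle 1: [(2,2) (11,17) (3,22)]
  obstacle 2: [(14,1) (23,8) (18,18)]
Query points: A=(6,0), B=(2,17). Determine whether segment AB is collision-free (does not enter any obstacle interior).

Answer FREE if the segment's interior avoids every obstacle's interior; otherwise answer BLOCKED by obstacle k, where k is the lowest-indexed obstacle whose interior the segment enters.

BLOCKED by obstacle 1

Obstacle 1 [(2,2) (11,17) (3,22)]:
  edge (2,2)–(11,17): crosses AB
  edge (11,17)–(3,22): clear
  edge (3,22)–(2,2): crosses AB
  → BLOCKED
Obstacle 2 [(14,1) (23,8) (18,18)]:
  edge (14,1)–(23,8): clear
  edge (23,8)–(18,18): clear
  edge (18,18)–(14,1): clear
  midpoint (4,17/2) outside
  → clear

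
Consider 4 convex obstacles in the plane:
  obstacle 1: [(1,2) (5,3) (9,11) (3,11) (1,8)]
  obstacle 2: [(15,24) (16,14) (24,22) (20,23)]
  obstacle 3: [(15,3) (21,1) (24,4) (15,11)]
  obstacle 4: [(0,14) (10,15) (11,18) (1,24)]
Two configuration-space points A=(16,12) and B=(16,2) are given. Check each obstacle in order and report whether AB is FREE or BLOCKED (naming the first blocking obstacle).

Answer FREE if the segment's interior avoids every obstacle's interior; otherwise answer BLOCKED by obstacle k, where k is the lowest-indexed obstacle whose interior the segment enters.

Obstacle 1 [(1,2) (5,3) (9,11) (3,11) (1,8)]:
  edge (1,2)–(5,3): clear
  edge (5,3)–(9,11): clear
  edge (9,11)–(3,11): clear
  edge (3,11)–(1,8): clear
  edge (1,8)–(1,2): clear
  midpoint (16,7) outside
  → clear
Obstacle 2 [(15,24) (16,14) (24,22) (20,23)]:
  edge (15,24)–(16,14): clear
  edge (16,14)–(24,22): clear
  edge (24,22)–(20,23): clear
  edge (20,23)–(15,24): clear
  midpoint (16,7) outside
  → clear
Obstacle 3 [(15,3) (21,1) (24,4) (15,11)]:
  edge (15,3)–(21,1): crosses AB
  edge (21,1)–(24,4): clear
  edge (24,4)–(15,11): crosses AB
  edge (15,11)–(15,3): clear
  → BLOCKED
Obstacle 4 [(0,14) (10,15) (11,18) (1,24)]:
  edge (0,14)–(10,15): clear
  edge (10,15)–(11,18): clear
  edge (11,18)–(1,24): clear
  edge (1,24)–(0,14): clear
  midpoint (16,7) outside
  → clear

BLOCKED by obstacle 3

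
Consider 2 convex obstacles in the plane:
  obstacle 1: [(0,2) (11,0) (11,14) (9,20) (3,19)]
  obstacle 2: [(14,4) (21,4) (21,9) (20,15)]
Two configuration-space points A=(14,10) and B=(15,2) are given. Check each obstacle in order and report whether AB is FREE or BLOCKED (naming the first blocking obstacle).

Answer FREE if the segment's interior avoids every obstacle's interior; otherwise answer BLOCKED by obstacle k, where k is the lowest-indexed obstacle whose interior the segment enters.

Obstacle 1 [(0,2) (11,0) (11,14) (9,20) (3,19)]:
  edge (0,2)–(11,0): clear
  edge (11,0)–(11,14): clear
  edge (11,14)–(9,20): clear
  edge (9,20)–(3,19): clear
  edge (3,19)–(0,2): clear
  midpoint (29/2,6) outside
  → clear
Obstacle 2 [(14,4) (21,4) (21,9) (20,15)]:
  edge (14,4)–(21,4): crosses AB
  edge (21,4)–(21,9): clear
  edge (21,9)–(20,15): clear
  edge (20,15)–(14,4): crosses AB
  → BLOCKED

BLOCKED by obstacle 2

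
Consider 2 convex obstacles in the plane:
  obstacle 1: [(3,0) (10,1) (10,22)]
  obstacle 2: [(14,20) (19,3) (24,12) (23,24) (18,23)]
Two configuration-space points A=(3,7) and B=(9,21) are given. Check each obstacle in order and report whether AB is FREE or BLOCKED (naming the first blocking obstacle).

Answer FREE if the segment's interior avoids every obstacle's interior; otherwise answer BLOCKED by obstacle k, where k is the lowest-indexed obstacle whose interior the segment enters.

FREE

Obstacle 1 [(3,0) (10,1) (10,22)]:
  edge (3,0)–(10,1): clear
  edge (10,1)–(10,22): clear
  edge (10,22)–(3,0): clear
  midpoint (6,14) outside
  → clear
Obstacle 2 [(14,20) (19,3) (24,12) (23,24) (18,23)]:
  edge (14,20)–(19,3): clear
  edge (19,3)–(24,12): clear
  edge (24,12)–(23,24): clear
  edge (23,24)–(18,23): clear
  edge (18,23)–(14,20): clear
  midpoint (6,14) outside
  → clear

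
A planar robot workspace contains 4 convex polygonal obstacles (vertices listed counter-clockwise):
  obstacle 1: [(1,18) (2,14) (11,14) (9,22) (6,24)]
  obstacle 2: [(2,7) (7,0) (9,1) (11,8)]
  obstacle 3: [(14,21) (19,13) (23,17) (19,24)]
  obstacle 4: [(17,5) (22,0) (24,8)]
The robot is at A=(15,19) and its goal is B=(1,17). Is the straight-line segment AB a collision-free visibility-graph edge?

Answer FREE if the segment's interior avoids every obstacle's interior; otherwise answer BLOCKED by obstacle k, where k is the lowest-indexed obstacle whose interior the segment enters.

BLOCKED by obstacle 1

Obstacle 1 [(1,18) (2,14) (11,14) (9,22) (6,24)]:
  edge (1,18)–(2,14): crosses AB
  edge (2,14)–(11,14): clear
  edge (11,14)–(9,22): crosses AB
  edge (9,22)–(6,24): clear
  edge (6,24)–(1,18): clear
  → BLOCKED
Obstacle 2 [(2,7) (7,0) (9,1) (11,8)]:
  edge (2,7)–(7,0): clear
  edge (7,0)–(9,1): clear
  edge (9,1)–(11,8): clear
  edge (11,8)–(2,7): clear
  midpoint (8,18) outside
  → clear
Obstacle 3 [(14,21) (19,13) (23,17) (19,24)]:
  edge (14,21)–(19,13): clear
  edge (19,13)–(23,17): clear
  edge (23,17)–(19,24): clear
  edge (19,24)–(14,21): clear
  midpoint (8,18) outside
  → clear
Obstacle 4 [(17,5) (22,0) (24,8)]:
  edge (17,5)–(22,0): clear
  edge (22,0)–(24,8): clear
  edge (24,8)–(17,5): clear
  midpoint (8,18) outside
  → clear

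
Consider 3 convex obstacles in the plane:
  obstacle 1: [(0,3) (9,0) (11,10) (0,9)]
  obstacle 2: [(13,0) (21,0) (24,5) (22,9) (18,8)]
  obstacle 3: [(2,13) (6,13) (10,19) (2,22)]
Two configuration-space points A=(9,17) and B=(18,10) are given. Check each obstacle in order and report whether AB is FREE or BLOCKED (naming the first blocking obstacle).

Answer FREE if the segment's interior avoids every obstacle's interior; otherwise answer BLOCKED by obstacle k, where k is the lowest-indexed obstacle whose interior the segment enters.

FREE

Obstacle 1 [(0,3) (9,0) (11,10) (0,9)]:
  edge (0,3)–(9,0): clear
  edge (9,0)–(11,10): clear
  edge (11,10)–(0,9): clear
  edge (0,9)–(0,3): clear
  midpoint (27/2,27/2) outside
  → clear
Obstacle 2 [(13,0) (21,0) (24,5) (22,9) (18,8)]:
  edge (13,0)–(21,0): clear
  edge (21,0)–(24,5): clear
  edge (24,5)–(22,9): clear
  edge (22,9)–(18,8): clear
  edge (18,8)–(13,0): clear
  midpoint (27/2,27/2) outside
  → clear
Obstacle 3 [(2,13) (6,13) (10,19) (2,22)]:
  edge (2,13)–(6,13): clear
  edge (6,13)–(10,19): clear
  edge (10,19)–(2,22): clear
  edge (2,22)–(2,13): clear
  midpoint (27/2,27/2) outside
  → clear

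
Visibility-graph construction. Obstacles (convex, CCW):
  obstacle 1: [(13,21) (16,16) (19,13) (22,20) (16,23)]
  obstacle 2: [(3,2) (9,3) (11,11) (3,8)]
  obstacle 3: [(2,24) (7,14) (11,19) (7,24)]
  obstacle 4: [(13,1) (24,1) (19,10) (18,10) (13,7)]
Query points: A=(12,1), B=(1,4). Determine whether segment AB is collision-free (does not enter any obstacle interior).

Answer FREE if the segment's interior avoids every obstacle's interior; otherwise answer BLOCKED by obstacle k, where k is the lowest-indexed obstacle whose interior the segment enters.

Obstacle 1 [(13,21) (16,16) (19,13) (22,20) (16,23)]:
  edge (13,21)–(16,16): clear
  edge (16,16)–(19,13): clear
  edge (19,13)–(22,20): clear
  edge (22,20)–(16,23): clear
  edge (16,23)–(13,21): clear
  midpoint (13/2,5/2) outside
  → clear
Obstacle 2 [(3,2) (9,3) (11,11) (3,8)]:
  edge (3,2)–(9,3): crosses AB
  edge (9,3)–(11,11): clear
  edge (11,11)–(3,8): clear
  edge (3,8)–(3,2): crosses AB
  → BLOCKED
Obstacle 3 [(2,24) (7,14) (11,19) (7,24)]:
  edge (2,24)–(7,14): clear
  edge (7,14)–(11,19): clear
  edge (11,19)–(7,24): clear
  edge (7,24)–(2,24): clear
  midpoint (13/2,5/2) outside
  → clear
Obstacle 4 [(13,1) (24,1) (19,10) (18,10) (13,7)]:
  edge (13,1)–(24,1): clear
  edge (24,1)–(19,10): clear
  edge (19,10)–(18,10): clear
  edge (18,10)–(13,7): clear
  edge (13,7)–(13,1): clear
  midpoint (13/2,5/2) outside
  → clear

BLOCKED by obstacle 2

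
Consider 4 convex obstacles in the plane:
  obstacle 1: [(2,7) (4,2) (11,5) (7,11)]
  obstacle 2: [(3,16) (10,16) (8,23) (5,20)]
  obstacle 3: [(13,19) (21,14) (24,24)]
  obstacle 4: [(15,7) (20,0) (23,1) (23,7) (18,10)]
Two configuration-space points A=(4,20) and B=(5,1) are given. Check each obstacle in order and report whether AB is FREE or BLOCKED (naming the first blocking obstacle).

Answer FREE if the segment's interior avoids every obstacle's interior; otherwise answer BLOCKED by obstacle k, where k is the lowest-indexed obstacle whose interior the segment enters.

Obstacle 1 [(2,7) (4,2) (11,5) (7,11)]:
  edge (2,7)–(4,2): clear
  edge (4,2)–(11,5): crosses AB
  edge (11,5)–(7,11): clear
  edge (7,11)–(2,7): crosses AB
  → BLOCKED
Obstacle 2 [(3,16) (10,16) (8,23) (5,20)]:
  edge (3,16)–(10,16): crosses AB
  edge (10,16)–(8,23): clear
  edge (8,23)–(5,20): clear
  edge (5,20)–(3,16): crosses AB
  → BLOCKED
Obstacle 3 [(13,19) (21,14) (24,24)]:
  edge (13,19)–(21,14): clear
  edge (21,14)–(24,24): clear
  edge (24,24)–(13,19): clear
  midpoint (9/2,21/2) outside
  → clear
Obstacle 4 [(15,7) (20,0) (23,1) (23,7) (18,10)]:
  edge (15,7)–(20,0): clear
  edge (20,0)–(23,1): clear
  edge (23,1)–(23,7): clear
  edge (23,7)–(18,10): clear
  edge (18,10)–(15,7): clear
  midpoint (9/2,21/2) outside
  → clear

BLOCKED by obstacle 1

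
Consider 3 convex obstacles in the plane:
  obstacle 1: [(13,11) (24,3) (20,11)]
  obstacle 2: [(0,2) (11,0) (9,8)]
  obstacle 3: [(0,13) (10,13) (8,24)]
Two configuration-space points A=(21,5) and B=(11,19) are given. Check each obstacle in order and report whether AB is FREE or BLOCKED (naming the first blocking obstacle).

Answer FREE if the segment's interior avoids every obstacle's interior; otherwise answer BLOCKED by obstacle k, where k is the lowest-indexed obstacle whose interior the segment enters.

Obstacle 1 [(13,11) (24,3) (20,11)]:
  edge (13,11)–(24,3): crosses AB
  edge (24,3)–(20,11): clear
  edge (20,11)–(13,11): crosses AB
  → BLOCKED
Obstacle 2 [(0,2) (11,0) (9,8)]:
  edge (0,2)–(11,0): clear
  edge (11,0)–(9,8): clear
  edge (9,8)–(0,2): clear
  midpoint (16,12) outside
  → clear
Obstacle 3 [(0,13) (10,13) (8,24)]:
  edge (0,13)–(10,13): clear
  edge (10,13)–(8,24): clear
  edge (8,24)–(0,13): clear
  midpoint (16,12) outside
  → clear

BLOCKED by obstacle 1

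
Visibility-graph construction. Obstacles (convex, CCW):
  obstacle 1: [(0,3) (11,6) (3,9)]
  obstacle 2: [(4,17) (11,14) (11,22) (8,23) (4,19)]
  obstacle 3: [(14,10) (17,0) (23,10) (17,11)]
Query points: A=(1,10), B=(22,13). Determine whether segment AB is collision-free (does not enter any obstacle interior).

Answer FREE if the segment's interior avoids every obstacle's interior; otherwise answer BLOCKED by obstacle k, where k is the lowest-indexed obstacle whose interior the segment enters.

Obstacle 1 [(0,3) (11,6) (3,9)]:
  edge (0,3)–(11,6): clear
  edge (11,6)–(3,9): clear
  edge (3,9)–(0,3): clear
  midpoint (23/2,23/2) outside
  → clear
Obstacle 2 [(4,17) (11,14) (11,22) (8,23) (4,19)]:
  edge (4,17)–(11,14): clear
  edge (11,14)–(11,22): clear
  edge (11,22)–(8,23): clear
  edge (8,23)–(4,19): clear
  edge (4,19)–(4,17): clear
  midpoint (23/2,23/2) outside
  → clear
Obstacle 3 [(14,10) (17,0) (23,10) (17,11)]:
  edge (14,10)–(17,0): clear
  edge (17,0)–(23,10): clear
  edge (23,10)–(17,11): clear
  edge (17,11)–(14,10): clear
  midpoint (23/2,23/2) outside
  → clear

FREE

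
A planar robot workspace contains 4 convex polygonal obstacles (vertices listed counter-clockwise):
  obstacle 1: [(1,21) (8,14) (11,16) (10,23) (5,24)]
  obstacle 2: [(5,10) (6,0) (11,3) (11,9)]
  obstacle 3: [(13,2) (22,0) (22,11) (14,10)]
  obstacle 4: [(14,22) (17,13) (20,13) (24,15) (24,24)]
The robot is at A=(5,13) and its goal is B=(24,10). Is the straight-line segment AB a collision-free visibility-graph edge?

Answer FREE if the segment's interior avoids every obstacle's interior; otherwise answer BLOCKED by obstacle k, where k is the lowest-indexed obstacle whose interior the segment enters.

BLOCKED by obstacle 3

Obstacle 1 [(1,21) (8,14) (11,16) (10,23) (5,24)]:
  edge (1,21)–(8,14): clear
  edge (8,14)–(11,16): clear
  edge (11,16)–(10,23): clear
  edge (10,23)–(5,24): clear
  edge (5,24)–(1,21): clear
  midpoint (29/2,23/2) outside
  → clear
Obstacle 2 [(5,10) (6,0) (11,3) (11,9)]:
  edge (5,10)–(6,0): clear
  edge (6,0)–(11,3): clear
  edge (11,3)–(11,9): clear
  edge (11,9)–(5,10): clear
  midpoint (29/2,23/2) outside
  → clear
Obstacle 3 [(13,2) (22,0) (22,11) (14,10)]:
  edge (13,2)–(22,0): clear
  edge (22,0)–(22,11): crosses AB
  edge (22,11)–(14,10): crosses AB
  edge (14,10)–(13,2): clear
  → BLOCKED
Obstacle 4 [(14,22) (17,13) (20,13) (24,15) (24,24)]:
  edge (14,22)–(17,13): clear
  edge (17,13)–(20,13): clear
  edge (20,13)–(24,15): clear
  edge (24,15)–(24,24): clear
  edge (24,24)–(14,22): clear
  midpoint (29/2,23/2) outside
  → clear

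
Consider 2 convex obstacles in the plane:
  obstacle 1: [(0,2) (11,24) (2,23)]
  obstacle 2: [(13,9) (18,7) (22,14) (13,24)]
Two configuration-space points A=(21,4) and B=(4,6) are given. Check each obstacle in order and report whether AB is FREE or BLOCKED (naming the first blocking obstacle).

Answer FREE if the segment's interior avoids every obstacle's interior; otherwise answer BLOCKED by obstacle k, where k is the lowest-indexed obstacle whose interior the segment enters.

FREE

Obstacle 1 [(0,2) (11,24) (2,23)]:
  edge (0,2)–(11,24): clear
  edge (11,24)–(2,23): clear
  edge (2,23)–(0,2): clear
  midpoint (25/2,5) outside
  → clear
Obstacle 2 [(13,9) (18,7) (22,14) (13,24)]:
  edge (13,9)–(18,7): clear
  edge (18,7)–(22,14): clear
  edge (22,14)–(13,24): clear
  edge (13,24)–(13,9): clear
  midpoint (25/2,5) outside
  → clear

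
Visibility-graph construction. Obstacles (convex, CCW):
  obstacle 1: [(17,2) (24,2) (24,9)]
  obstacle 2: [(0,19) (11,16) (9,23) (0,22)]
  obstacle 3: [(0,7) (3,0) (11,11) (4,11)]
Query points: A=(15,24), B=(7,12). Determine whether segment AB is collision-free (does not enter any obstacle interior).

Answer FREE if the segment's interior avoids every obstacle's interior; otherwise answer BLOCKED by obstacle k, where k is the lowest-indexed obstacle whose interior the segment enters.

BLOCKED by obstacle 2

Obstacle 1 [(17,2) (24,2) (24,9)]:
  edge (17,2)–(24,2): clear
  edge (24,2)–(24,9): clear
  edge (24,9)–(17,2): clear
  midpoint (11,18) outside
  → clear
Obstacle 2 [(0,19) (11,16) (9,23) (0,22)]:
  edge (0,19)–(11,16): crosses AB
  edge (11,16)–(9,23): crosses AB
  edge (9,23)–(0,22): clear
  edge (0,22)–(0,19): clear
  → BLOCKED
Obstacle 3 [(0,7) (3,0) (11,11) (4,11)]:
  edge (0,7)–(3,0): clear
  edge (3,0)–(11,11): clear
  edge (11,11)–(4,11): clear
  edge (4,11)–(0,7): clear
  midpoint (11,18) outside
  → clear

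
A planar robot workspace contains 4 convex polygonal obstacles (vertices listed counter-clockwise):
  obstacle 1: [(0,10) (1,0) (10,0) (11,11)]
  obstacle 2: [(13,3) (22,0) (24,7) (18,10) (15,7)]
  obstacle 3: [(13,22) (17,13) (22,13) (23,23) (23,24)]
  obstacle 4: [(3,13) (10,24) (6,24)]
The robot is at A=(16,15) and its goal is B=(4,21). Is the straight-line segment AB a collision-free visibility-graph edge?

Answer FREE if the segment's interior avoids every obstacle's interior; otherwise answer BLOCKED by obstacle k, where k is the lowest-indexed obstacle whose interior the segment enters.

BLOCKED by obstacle 4

Obstacle 1 [(0,10) (1,0) (10,0) (11,11)]:
  edge (0,10)–(1,0): clear
  edge (1,0)–(10,0): clear
  edge (10,0)–(11,11): clear
  edge (11,11)–(0,10): clear
  midpoint (10,18) outside
  → clear
Obstacle 2 [(13,3) (22,0) (24,7) (18,10) (15,7)]:
  edge (13,3)–(22,0): clear
  edge (22,0)–(24,7): clear
  edge (24,7)–(18,10): clear
  edge (18,10)–(15,7): clear
  edge (15,7)–(13,3): clear
  midpoint (10,18) outside
  → clear
Obstacle 3 [(13,22) (17,13) (22,13) (23,23) (23,24)]:
  edge (13,22)–(17,13): clear
  edge (17,13)–(22,13): clear
  edge (22,13)–(23,23): clear
  edge (23,23)–(23,24): clear
  edge (23,24)–(13,22): clear
  midpoint (10,18) outside
  → clear
Obstacle 4 [(3,13) (10,24) (6,24)]:
  edge (3,13)–(10,24): crosses AB
  edge (10,24)–(6,24): clear
  edge (6,24)–(3,13): crosses AB
  → BLOCKED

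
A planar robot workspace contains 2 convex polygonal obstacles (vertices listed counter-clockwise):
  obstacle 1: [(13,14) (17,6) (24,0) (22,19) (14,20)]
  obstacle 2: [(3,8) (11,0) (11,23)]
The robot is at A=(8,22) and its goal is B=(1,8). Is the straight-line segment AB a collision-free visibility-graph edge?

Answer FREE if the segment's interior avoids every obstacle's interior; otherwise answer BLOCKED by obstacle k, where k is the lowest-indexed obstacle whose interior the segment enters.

FREE

Obstacle 1 [(13,14) (17,6) (24,0) (22,19) (14,20)]:
  edge (13,14)–(17,6): clear
  edge (17,6)–(24,0): clear
  edge (24,0)–(22,19): clear
  edge (22,19)–(14,20): clear
  edge (14,20)–(13,14): clear
  midpoint (9/2,15) outside
  → clear
Obstacle 2 [(3,8) (11,0) (11,23)]:
  edge (3,8)–(11,0): clear
  edge (11,0)–(11,23): clear
  edge (11,23)–(3,8): clear
  midpoint (9/2,15) outside
  → clear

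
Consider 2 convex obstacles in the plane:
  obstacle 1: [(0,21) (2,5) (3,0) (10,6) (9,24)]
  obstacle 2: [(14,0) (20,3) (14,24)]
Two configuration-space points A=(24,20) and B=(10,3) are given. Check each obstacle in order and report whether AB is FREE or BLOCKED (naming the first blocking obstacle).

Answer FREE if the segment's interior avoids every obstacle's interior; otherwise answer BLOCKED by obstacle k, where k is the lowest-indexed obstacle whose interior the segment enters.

Obstacle 1 [(0,21) (2,5) (3,0) (10,6) (9,24)]:
  edge (0,21)–(2,5): clear
  edge (2,5)–(3,0): clear
  edge (3,0)–(10,6): clear
  edge (10,6)–(9,24): clear
  edge (9,24)–(0,21): clear
  midpoint (17,23/2) outside
  → clear
Obstacle 2 [(14,0) (20,3) (14,24)]:
  edge (14,0)–(20,3): clear
  edge (20,3)–(14,24): crosses AB
  edge (14,24)–(14,0): crosses AB
  → BLOCKED

BLOCKED by obstacle 2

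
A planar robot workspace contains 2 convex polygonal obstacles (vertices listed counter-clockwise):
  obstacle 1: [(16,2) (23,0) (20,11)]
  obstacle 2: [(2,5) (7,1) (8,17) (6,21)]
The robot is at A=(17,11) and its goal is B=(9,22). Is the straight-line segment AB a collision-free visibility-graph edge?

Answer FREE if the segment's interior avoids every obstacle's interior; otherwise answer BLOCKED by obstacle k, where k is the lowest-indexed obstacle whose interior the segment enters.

Obstacle 1 [(16,2) (23,0) (20,11)]:
  edge (16,2)–(23,0): clear
  edge (23,0)–(20,11): clear
  edge (20,11)–(16,2): clear
  midpoint (13,33/2) outside
  → clear
Obstacle 2 [(2,5) (7,1) (8,17) (6,21)]:
  edge (2,5)–(7,1): clear
  edge (7,1)–(8,17): clear
  edge (8,17)–(6,21): clear
  edge (6,21)–(2,5): clear
  midpoint (13,33/2) outside
  → clear

FREE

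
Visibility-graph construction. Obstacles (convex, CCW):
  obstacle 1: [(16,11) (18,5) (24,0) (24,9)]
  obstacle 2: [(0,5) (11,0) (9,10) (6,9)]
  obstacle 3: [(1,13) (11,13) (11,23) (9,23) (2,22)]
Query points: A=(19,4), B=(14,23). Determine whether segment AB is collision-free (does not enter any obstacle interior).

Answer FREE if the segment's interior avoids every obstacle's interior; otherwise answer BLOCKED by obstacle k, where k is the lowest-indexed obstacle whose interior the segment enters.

Obstacle 1 [(16,11) (18,5) (24,0) (24,9)]:
  edge (16,11)–(18,5): clear
  edge (18,5)–(24,0): crosses AB
  edge (24,0)–(24,9): clear
  edge (24,9)–(16,11): crosses AB
  → BLOCKED
Obstacle 2 [(0,5) (11,0) (9,10) (6,9)]:
  edge (0,5)–(11,0): clear
  edge (11,0)–(9,10): clear
  edge (9,10)–(6,9): clear
  edge (6,9)–(0,5): clear
  midpoint (33/2,27/2) outside
  → clear
Obstacle 3 [(1,13) (11,13) (11,23) (9,23) (2,22)]:
  edge (1,13)–(11,13): clear
  edge (11,13)–(11,23): clear
  edge (11,23)–(9,23): clear
  edge (9,23)–(2,22): clear
  edge (2,22)–(1,13): clear
  midpoint (33/2,27/2) outside
  → clear

BLOCKED by obstacle 1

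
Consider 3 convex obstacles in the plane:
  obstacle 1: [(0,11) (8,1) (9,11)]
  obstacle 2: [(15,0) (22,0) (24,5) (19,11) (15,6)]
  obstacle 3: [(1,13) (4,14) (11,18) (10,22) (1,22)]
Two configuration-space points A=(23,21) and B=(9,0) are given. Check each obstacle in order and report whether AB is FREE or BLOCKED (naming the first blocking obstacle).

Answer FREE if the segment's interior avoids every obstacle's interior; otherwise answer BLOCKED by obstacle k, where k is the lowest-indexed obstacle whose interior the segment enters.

Obstacle 1 [(0,11) (8,1) (9,11)]:
  edge (0,11)–(8,1): clear
  edge (8,1)–(9,11): clear
  edge (9,11)–(0,11): clear
  midpoint (16,21/2) outside
  → clear
Obstacle 2 [(15,0) (22,0) (24,5) (19,11) (15,6)]:
  edge (15,0)–(22,0): clear
  edge (22,0)–(24,5): clear
  edge (24,5)–(19,11): clear
  edge (19,11)–(15,6): clear
  edge (15,6)–(15,0): clear
  midpoint (16,21/2) outside
  → clear
Obstacle 3 [(1,13) (4,14) (11,18) (10,22) (1,22)]:
  edge (1,13)–(4,14): clear
  edge (4,14)–(11,18): clear
  edge (11,18)–(10,22): clear
  edge (10,22)–(1,22): clear
  edge (1,22)–(1,13): clear
  midpoint (16,21/2) outside
  → clear

FREE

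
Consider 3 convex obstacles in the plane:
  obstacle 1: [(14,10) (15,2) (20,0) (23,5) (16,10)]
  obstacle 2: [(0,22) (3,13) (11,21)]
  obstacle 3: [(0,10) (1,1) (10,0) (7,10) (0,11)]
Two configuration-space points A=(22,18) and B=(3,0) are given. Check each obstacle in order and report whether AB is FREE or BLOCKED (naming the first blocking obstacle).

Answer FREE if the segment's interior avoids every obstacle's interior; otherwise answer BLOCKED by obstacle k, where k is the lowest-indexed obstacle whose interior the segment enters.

BLOCKED by obstacle 3

Obstacle 1 [(14,10) (15,2) (20,0) (23,5) (16,10)]:
  edge (14,10)–(15,2): clear
  edge (15,2)–(20,0): clear
  edge (20,0)–(23,5): clear
  edge (23,5)–(16,10): clear
  edge (16,10)–(14,10): clear
  midpoint (25/2,9) outside
  → clear
Obstacle 2 [(0,22) (3,13) (11,21)]:
  edge (0,22)–(3,13): clear
  edge (3,13)–(11,21): clear
  edge (11,21)–(0,22): clear
  midpoint (25/2,9) outside
  → clear
Obstacle 3 [(0,10) (1,1) (10,0) (7,10) (0,11)]:
  edge (0,10)–(1,1): clear
  edge (1,1)–(10,0): crosses AB
  edge (10,0)–(7,10): crosses AB
  edge (7,10)–(0,11): clear
  edge (0,11)–(0,10): clear
  → BLOCKED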